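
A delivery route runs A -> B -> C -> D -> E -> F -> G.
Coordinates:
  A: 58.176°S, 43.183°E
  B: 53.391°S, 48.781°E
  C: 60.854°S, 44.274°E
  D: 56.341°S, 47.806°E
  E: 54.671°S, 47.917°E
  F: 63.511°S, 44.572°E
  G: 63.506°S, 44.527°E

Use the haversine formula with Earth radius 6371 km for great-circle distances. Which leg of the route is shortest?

Leg distances:
A→B: 636.4 km
B→C: 872.8 km
C→D: 541.8 km
D→E: 185.8 km
E→F: 1001.0 km
F→G: 2.3 km
The shortest leg is F–G at 2.3 km.

F–G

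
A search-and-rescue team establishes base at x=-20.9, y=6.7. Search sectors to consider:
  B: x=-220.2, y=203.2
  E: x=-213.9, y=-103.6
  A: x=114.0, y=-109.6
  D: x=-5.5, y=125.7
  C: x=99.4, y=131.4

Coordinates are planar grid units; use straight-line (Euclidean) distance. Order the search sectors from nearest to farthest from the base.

Distances from the base:
D x=-5.5, y=125.7: 120.0
C x=99.4, y=131.4: 173.3
A x=114.0, y=-109.6: 178.1
E x=-213.9, y=-103.6: 222.3
B x=-220.2, y=203.2: 279.9

D, C, A, E, B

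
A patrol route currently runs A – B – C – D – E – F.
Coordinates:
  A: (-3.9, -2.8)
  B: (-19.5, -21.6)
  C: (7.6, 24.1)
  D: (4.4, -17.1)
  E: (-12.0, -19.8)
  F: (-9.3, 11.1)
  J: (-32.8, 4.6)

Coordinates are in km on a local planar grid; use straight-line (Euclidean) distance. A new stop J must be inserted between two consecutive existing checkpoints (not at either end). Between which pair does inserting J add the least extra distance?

between B and C

Added distance for inserting J between each consecutive pair:
A–B: 34.8 km
B–C: 21.1 km
C–D: 46.6 km
D–E: 58.5 km
E–F: 25.4 km
Smallest added distance is 21.1 km, inserting between B and C.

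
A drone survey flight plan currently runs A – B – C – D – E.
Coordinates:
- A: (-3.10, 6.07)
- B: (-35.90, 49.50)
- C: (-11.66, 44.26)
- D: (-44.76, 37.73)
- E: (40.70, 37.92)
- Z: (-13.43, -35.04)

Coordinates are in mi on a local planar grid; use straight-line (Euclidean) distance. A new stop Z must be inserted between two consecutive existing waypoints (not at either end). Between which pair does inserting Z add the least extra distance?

Added distance for inserting Z between each consecutive pair:
A–B: 75.4 mi
B–C: 142.0 mi
C–D: 124.8 mi
D–E: 84.6 mi
Smallest added distance is 75.4 mi, inserting between A and B.

between A and B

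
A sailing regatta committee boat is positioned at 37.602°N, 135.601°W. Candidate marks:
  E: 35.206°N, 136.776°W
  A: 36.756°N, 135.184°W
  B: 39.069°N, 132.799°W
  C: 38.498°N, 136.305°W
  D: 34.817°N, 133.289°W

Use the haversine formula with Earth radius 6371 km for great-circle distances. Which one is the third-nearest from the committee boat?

E

Distances from the committee boat (37.602°N, 135.601°W):
A: 101.1 km
C: 117.2 km
E: 286.4 km
B: 293.8 km
D: 372.7 km
The third-nearest is E at 286.4 km.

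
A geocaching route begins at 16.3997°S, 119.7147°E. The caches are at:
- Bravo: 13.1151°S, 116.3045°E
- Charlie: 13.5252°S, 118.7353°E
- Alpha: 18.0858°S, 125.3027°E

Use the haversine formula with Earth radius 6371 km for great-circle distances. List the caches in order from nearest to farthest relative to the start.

Distance from the start at 16.3997°S, 119.7147°E to each:
Charlie 13.5252°S, 118.7353°E: 336.5 km
Bravo 13.1151°S, 116.3045°E: 517.5 km
Alpha 18.0858°S, 125.3027°E: 622.3 km

Charlie, Bravo, Alpha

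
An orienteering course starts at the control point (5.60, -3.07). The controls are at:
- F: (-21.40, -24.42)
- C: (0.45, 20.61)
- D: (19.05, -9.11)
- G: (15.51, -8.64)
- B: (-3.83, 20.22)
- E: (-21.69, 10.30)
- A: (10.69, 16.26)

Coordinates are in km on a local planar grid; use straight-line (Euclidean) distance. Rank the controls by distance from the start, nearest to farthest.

G, D, A, C, B, E, F

Distance from the start at (5.60, -3.07) to each:
G (15.51, -8.64): 11.4 km
D (19.05, -9.11): 14.7 km
A (10.69, 16.26): 20.0 km
C (0.45, 20.61): 24.2 km
B (-3.83, 20.22): 25.1 km
E (-21.69, 10.30): 30.4 km
F (-21.40, -24.42): 34.4 km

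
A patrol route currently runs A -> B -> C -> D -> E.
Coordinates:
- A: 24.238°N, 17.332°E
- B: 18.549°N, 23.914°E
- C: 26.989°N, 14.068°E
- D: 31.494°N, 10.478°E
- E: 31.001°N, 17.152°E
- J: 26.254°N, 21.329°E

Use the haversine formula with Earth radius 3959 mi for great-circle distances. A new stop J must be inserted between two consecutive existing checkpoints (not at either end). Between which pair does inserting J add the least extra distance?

between B and C

Added distance for inserting J between each consecutive pair:
A–B: 265.8 mi
B–C: 152.9 mi
C–D: 821.5 mi
D–E: 767.9 mi
Smallest added distance is 152.9 mi, inserting between B and C.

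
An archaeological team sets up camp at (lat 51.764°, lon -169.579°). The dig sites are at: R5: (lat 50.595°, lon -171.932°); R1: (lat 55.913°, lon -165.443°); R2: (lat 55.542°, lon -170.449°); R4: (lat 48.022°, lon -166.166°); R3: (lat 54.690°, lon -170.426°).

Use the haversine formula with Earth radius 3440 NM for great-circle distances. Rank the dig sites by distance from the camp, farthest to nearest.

R1, R4, R2, R3, R5

Distances from the camp:
R1 (lat 55.913°, lon -165.443°): 288.9 NM
R4 (lat 48.022°, lon -166.166°): 260.5 NM
R2 (lat 55.542°, lon -170.449°): 228.9 NM
R3 (lat 54.690°, lon -170.426°): 178.3 NM
R5 (lat 50.595°, lon -171.932°): 113.0 NM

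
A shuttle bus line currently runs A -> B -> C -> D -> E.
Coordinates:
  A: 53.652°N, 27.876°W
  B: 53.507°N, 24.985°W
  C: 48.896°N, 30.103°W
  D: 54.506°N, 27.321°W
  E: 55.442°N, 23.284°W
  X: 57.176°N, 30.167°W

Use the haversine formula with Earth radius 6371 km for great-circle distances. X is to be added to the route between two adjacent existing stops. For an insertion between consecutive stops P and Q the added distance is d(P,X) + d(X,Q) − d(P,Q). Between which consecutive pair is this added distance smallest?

between D and E

Added distance for inserting X between each consecutive pair:
A–B: 749.1 km
B–C: 819.5 km
C–D: 614.2 km
D–E: 534.1 km
Smallest added distance is 534.1 km, inserting between D and E.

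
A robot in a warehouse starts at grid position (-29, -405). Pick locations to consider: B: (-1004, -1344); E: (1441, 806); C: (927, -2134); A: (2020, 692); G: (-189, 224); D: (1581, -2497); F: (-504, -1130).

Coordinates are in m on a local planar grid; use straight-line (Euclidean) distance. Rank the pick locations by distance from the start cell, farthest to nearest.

D, A, C, E, B, F, G

Computing each straight-line distance from (-29, -405):
D (1581, -2497): 2639.8 m
A (2020, 692): 2324.2 m
C (927, -2134): 1975.7 m
E (1441, 806): 1904.6 m
B (-1004, -1344): 1353.6 m
F (-504, -1130): 866.7 m
G (-189, 224): 649.0 m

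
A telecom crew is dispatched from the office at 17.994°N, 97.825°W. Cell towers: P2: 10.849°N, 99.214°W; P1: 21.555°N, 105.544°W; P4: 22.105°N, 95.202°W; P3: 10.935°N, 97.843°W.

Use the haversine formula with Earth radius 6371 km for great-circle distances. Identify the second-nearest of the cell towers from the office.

P3

Distances from the office (17.994°N, 97.825°W):
P4: 532.9 km
P3: 784.9 km
P2: 808.4 km
P1: 899.3 km
The second-nearest is P3 at 784.9 km.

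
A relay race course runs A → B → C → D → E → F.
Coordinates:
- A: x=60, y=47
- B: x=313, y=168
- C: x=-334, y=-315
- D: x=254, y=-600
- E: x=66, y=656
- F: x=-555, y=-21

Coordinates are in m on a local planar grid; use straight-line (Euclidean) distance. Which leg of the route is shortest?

A–B

Leg distances:
A→B: 280.4 m
B→C: 807.4 m
C→D: 653.4 m
D→E: 1270.0 m
E→F: 918.7 m
The shortest leg is A–B at 280.4 m.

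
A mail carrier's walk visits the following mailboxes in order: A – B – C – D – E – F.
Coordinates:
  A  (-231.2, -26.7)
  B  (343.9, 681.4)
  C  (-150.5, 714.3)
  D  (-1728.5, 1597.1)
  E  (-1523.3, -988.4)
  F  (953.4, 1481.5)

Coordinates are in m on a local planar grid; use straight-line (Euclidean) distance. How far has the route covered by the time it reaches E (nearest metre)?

5809 m

Leg distances:
A→B: 912.2 m  (cumulative 912.2 m)
B→C: 495.5 m  (cumulative 1407.7 m)
C→D: 1808.2 m  (cumulative 3215.9 m)
D→E: 2593.6 m  (cumulative 5809.5 m)
Cumulative distance at E ≈ 5809 m.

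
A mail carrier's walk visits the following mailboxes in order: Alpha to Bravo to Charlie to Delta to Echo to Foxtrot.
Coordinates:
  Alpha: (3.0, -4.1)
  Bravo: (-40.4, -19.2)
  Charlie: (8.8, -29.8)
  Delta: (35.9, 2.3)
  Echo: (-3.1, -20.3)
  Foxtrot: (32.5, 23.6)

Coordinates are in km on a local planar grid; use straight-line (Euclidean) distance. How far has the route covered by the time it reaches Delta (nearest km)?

Leg distances:
Alpha→Bravo: 46.0 km  (cumulative 46.0 km)
Bravo→Charlie: 50.3 km  (cumulative 96.3 km)
Charlie→Delta: 42.0 km  (cumulative 138.3 km)
Cumulative distance at Delta ≈ 138 km.

138 km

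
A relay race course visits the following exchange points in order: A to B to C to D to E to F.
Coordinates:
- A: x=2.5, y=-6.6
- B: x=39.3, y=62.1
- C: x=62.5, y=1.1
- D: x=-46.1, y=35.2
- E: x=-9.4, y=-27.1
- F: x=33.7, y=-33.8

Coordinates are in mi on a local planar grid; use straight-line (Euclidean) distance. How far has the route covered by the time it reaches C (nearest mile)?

Leg distances:
A→B: 77.9 mi  (cumulative 77.9 mi)
B→C: 65.3 mi  (cumulative 143.2 mi)
Cumulative distance at C ≈ 143 mi.

143 mi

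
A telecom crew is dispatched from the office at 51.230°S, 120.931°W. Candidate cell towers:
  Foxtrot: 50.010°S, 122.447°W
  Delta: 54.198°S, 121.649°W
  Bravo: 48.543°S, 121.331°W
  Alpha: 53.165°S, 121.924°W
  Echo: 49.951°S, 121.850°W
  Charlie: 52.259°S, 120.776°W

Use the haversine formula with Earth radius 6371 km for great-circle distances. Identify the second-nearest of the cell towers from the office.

Distance to each, sorted:
Charlie: 114.9 km
Echo: 156.3 km
Foxtrot: 172.7 km
Alpha: 225.5 km
Bravo: 300.2 km
Delta: 333.5 km
The second-nearest is Echo at 156.3 km.

Echo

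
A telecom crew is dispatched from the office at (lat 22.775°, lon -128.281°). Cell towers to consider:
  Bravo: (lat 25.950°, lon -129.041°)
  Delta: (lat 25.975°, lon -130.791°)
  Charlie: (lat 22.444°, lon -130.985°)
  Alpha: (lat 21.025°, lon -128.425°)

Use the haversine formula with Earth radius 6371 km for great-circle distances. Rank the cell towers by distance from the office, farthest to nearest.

Delta, Bravo, Charlie, Alpha

Computing each great-circle distance from (lat 22.775°, lon -128.281°):
Delta (lat 25.975°, lon -130.791°): 437.3 km
Bravo (lat 25.950°, lon -129.041°): 361.3 km
Charlie (lat 22.444°, lon -130.985°): 280.0 km
Alpha (lat 21.025°, lon -128.425°): 195.2 km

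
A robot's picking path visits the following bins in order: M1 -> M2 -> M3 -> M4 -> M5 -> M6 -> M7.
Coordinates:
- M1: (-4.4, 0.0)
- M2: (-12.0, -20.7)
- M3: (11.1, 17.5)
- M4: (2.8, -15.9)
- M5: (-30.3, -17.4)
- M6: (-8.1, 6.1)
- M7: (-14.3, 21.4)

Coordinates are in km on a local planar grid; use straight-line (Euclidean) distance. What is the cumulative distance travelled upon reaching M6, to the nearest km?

Leg distances:
M1→M2: 22.1 km  (cumulative 22.1 km)
M2→M3: 44.6 km  (cumulative 66.7 km)
M3→M4: 34.4 km  (cumulative 101.1 km)
M4→M5: 33.1 km  (cumulative 134.2 km)
M5→M6: 32.3 km  (cumulative 166.6 km)
Cumulative distance at M6 ≈ 167 km.

167 km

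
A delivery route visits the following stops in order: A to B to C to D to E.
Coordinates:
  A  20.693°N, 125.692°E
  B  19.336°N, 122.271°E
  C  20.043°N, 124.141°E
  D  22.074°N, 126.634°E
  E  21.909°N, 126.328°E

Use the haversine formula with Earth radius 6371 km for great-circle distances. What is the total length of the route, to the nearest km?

979 km

Leg distances:
A→B: 388.0 km  (cumulative 388.0 km)
B→C: 211.0 km  (cumulative 598.9 km)
C→D: 343.4 km  (cumulative 942.3 km)
D→E: 36.5 km  (cumulative 978.8 km)
Total route length ≈ 979 km.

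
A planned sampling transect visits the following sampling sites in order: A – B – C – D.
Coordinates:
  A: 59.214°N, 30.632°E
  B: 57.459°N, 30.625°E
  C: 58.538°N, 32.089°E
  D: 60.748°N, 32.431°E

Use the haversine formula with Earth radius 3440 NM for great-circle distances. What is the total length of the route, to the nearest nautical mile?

318 NM

Leg distances:
A→B: 105.4 NM  (cumulative 105.4 NM)
B→C: 79.8 NM  (cumulative 185.2 NM)
C→D: 133.1 NM  (cumulative 318.2 NM)
Total route length ≈ 318 NM.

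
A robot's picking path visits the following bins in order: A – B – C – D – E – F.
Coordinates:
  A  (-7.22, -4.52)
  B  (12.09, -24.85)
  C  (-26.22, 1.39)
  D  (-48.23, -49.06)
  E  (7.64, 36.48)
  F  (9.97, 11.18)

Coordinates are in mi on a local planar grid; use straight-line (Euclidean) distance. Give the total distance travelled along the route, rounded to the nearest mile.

257 mi

Leg distances:
A→B: 28.0 mi  (cumulative 28.0 mi)
B→C: 46.4 mi  (cumulative 74.5 mi)
C→D: 55.0 mi  (cumulative 129.5 mi)
D→E: 102.2 mi  (cumulative 231.7 mi)
E→F: 25.4 mi  (cumulative 257.1 mi)
Total route length ≈ 257 mi.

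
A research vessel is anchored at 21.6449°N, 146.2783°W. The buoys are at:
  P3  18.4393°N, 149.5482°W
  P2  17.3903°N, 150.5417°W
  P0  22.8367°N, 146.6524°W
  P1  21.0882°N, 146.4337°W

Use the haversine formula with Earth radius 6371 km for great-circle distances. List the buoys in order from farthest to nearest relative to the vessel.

Distance from the vessel at 21.6449°N, 146.2783°W to each:
P2 17.3903°N, 150.5417°W: 650.6 km
P3 18.4393°N, 149.5482°W: 493.6 km
P0 22.8367°N, 146.6524°W: 138.0 km
P1 21.0882°N, 146.4337°W: 64.0 km

P2, P3, P0, P1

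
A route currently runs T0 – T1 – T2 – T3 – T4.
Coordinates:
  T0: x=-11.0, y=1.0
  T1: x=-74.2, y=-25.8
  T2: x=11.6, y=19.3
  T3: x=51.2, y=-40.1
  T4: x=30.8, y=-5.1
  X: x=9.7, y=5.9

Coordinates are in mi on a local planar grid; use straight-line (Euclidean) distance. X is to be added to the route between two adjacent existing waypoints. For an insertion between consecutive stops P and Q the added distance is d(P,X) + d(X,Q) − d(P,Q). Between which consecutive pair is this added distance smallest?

Added distance for inserting X between each consecutive pair:
T0–T1: 42.3 mi
T1–T2: 6.3 mi
T2–T3: 4.1 mi
T3–T4: 45.2 mi
Smallest added distance is 4.1 mi, inserting between T2 and T3.

between T2 and T3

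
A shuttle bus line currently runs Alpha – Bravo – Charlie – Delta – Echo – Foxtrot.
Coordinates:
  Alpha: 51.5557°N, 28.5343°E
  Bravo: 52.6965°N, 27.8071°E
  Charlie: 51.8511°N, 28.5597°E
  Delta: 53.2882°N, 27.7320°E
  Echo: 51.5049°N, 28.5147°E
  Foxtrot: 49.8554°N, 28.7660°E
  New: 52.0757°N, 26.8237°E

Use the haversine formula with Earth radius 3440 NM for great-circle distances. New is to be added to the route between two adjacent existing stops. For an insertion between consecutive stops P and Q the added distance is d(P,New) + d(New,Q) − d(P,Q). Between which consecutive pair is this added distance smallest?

Added distance for inserting New between each consecutive pair:
Alpha–Bravo: 49.0 NM
Bravo–Charlie: 59.7 NM
Charlie–Delta: 54.2 NM
Delta–Echo: 40.7 NM
Echo–Foxtrot: 124.2 NM
Smallest added distance is 40.7 NM, inserting between Delta and Echo.

between Delta and Echo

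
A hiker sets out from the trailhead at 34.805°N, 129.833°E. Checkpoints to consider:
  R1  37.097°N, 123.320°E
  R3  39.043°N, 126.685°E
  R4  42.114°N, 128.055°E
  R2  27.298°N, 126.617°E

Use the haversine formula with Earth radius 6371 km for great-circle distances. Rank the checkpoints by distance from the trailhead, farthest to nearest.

Computing each great-circle distance from 34.805°N, 129.833°E:
R2 27.298°N, 126.617°E: 889.0 km
R4 42.114°N, 128.055°E: 827.3 km
R1 37.097°N, 123.320°E: 639.1 km
R3 39.043°N, 126.685°E: 548.0 km

R2, R4, R1, R3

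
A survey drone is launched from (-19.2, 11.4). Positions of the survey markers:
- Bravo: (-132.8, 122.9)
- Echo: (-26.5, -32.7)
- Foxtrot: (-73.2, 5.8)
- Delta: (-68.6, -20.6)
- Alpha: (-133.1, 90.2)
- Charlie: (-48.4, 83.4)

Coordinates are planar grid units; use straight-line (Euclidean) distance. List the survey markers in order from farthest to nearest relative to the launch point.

Computing each straight-line distance from (-19.2, 11.4):
Bravo (-132.8, 122.9): 159.2
Alpha (-133.1, 90.2): 138.5
Charlie (-48.4, 83.4): 77.7
Delta (-68.6, -20.6): 58.9
Foxtrot (-73.2, 5.8): 54.3
Echo (-26.5, -32.7): 44.7

Bravo, Alpha, Charlie, Delta, Foxtrot, Echo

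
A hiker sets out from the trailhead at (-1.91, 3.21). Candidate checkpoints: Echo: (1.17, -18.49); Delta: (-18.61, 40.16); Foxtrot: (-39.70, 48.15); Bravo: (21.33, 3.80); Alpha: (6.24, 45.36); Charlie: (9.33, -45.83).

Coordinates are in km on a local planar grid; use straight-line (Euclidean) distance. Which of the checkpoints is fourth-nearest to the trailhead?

Alpha

Distance to each, sorted:
Echo: 21.9 km
Bravo: 23.2 km
Delta: 40.5 km
Alpha: 42.9 km
Charlie: 50.3 km
Foxtrot: 58.7 km
The fourth-nearest is Alpha at 42.9 km.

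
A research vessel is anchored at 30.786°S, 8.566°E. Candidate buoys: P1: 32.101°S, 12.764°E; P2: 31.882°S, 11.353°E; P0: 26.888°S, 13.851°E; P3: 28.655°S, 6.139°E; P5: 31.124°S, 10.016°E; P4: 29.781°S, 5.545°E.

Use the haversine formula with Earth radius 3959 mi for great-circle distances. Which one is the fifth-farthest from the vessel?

P2

Distance to each, sorted:
P0: 418.1 mi
P1: 263.6 mi
P3: 207.1 mi
P4: 193.2 mi
P2: 181.1 mi
P5: 89.0 mi
The fifth-farthest is P2 at 181.1 mi.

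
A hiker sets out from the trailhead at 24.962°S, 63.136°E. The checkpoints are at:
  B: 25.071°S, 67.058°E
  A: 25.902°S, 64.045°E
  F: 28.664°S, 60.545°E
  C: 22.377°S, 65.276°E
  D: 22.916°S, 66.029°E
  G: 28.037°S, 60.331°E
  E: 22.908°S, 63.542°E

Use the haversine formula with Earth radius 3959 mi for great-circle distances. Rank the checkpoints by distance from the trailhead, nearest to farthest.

Distances from the trailhead:
A 25.902°S, 64.045°E: 86.2 mi
E 22.908°S, 63.542°E: 144.2 mi
C 22.377°S, 65.276°E: 224.1 mi
D 22.916°S, 66.029°E: 231.0 mi
B 25.071°S, 67.058°E: 245.7 mi
G 28.037°S, 60.331°E: 274.3 mi
F 28.664°S, 60.545°E: 301.6 mi

A, E, C, D, B, G, F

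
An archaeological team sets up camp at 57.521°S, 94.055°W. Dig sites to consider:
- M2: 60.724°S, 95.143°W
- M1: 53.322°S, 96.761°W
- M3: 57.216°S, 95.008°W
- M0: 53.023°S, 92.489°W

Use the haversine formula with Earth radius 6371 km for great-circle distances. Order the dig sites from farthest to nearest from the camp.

Computing each great-circle distance from 57.521°S, 94.055°W:
M0 53.023°S, 92.489°W: 509.9 km
M1 53.322°S, 96.761°W: 497.1 km
M2 60.724°S, 95.143°W: 361.5 km
M3 57.216°S, 95.008°W: 66.4 km

M0, M1, M2, M3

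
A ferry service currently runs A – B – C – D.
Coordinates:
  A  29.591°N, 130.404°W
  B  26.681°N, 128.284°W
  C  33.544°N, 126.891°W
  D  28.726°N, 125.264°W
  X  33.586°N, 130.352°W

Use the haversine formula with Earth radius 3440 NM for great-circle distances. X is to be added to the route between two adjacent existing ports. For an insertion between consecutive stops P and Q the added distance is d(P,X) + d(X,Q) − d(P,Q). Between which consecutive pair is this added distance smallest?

Added distance for inserting X between each consecutive pair:
A–B: 460.4 NM
B–C: 183.0 NM
C–D: 263.7 NM
Smallest added distance is 183.0 NM, inserting between B and C.

between B and C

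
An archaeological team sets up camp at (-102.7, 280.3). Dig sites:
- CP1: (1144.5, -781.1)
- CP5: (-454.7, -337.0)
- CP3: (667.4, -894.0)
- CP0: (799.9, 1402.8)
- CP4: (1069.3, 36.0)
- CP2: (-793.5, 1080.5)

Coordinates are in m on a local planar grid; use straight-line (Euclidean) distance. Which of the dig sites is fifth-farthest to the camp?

CP2

Distance to each, sorted:
CP1: 1637.7 m
CP0: 1440.4 m
CP3: 1404.3 m
CP4: 1197.2 m
CP2: 1057.1 m
CP5: 710.6 m
The fifth-farthest is CP2 at 1057.1 m.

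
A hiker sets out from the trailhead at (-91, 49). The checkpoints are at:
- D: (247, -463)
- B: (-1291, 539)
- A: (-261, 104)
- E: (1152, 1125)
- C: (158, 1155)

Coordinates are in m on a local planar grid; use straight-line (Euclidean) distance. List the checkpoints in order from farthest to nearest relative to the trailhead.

E, B, C, D, A

Computing each straight-line distance from (-91, 49):
E (1152, 1125): 1644.0 m
B (-1291, 539): 1296.2 m
C (158, 1155): 1133.7 m
D (247, -463): 613.5 m
A (-261, 104): 178.7 m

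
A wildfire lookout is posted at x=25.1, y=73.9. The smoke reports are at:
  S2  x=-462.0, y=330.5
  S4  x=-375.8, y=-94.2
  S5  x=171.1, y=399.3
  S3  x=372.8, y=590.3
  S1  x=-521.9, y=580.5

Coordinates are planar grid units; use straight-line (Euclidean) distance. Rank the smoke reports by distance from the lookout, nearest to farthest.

S5, S4, S2, S3, S1

Distances from the lookout:
S5 x=171.1, y=399.3: 356.7
S4 x=-375.8, y=-94.2: 434.7
S2 x=-462.0, y=330.5: 550.6
S3 x=372.8, y=590.3: 622.5
S1 x=-521.9, y=580.5: 745.6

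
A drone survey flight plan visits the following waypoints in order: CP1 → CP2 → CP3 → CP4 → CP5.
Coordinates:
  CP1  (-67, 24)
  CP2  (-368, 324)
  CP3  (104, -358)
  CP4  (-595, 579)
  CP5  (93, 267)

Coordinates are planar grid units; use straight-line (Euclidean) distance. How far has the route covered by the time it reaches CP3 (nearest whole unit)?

Leg distances:
CP1→CP2: 425.0  (cumulative 425.0)
CP2→CP3: 829.4  (cumulative 1254.4)
Cumulative distance at CP3 ≈ 1254.

1254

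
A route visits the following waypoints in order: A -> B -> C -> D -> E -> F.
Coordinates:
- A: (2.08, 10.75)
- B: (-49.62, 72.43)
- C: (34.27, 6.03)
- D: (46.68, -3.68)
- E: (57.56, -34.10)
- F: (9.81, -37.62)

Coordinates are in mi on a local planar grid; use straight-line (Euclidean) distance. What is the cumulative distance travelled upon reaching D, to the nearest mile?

203 mi

Leg distances:
A→B: 80.5 mi  (cumulative 80.5 mi)
B→C: 107.0 mi  (cumulative 187.5 mi)
C→D: 15.8 mi  (cumulative 203.2 mi)
Cumulative distance at D ≈ 203 mi.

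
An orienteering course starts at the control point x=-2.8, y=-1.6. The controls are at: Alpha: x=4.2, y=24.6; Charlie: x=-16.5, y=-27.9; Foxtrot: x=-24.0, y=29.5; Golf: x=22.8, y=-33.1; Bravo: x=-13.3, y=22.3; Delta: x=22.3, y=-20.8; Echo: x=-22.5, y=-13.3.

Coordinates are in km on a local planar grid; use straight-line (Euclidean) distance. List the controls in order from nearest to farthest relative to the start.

Distances from the start:
Echo x=-22.5, y=-13.3: 22.9 km
Bravo x=-13.3, y=22.3: 26.1 km
Alpha x=4.2, y=24.6: 27.1 km
Charlie x=-16.5, y=-27.9: 29.7 km
Delta x=22.3, y=-20.8: 31.6 km
Foxtrot x=-24.0, y=29.5: 37.6 km
Golf x=22.8, y=-33.1: 40.6 km

Echo, Bravo, Alpha, Charlie, Delta, Foxtrot, Golf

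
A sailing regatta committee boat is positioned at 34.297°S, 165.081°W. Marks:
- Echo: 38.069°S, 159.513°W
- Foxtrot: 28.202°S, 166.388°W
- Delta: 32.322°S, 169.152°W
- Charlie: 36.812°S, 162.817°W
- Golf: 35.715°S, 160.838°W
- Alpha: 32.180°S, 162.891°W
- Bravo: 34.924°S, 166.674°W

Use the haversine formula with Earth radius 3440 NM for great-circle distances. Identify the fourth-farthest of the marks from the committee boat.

Distances from the committee boat (34.297°S, 165.081°W):
Foxtrot: 372.0 NM
Echo: 352.1 NM
Delta: 236.2 NM
Golf: 225.3 NM
Charlie: 187.1 NM
Alpha: 168.1 NM
Bravo: 87.3 NM
The fourth-farthest is Golf at 225.3 NM.

Golf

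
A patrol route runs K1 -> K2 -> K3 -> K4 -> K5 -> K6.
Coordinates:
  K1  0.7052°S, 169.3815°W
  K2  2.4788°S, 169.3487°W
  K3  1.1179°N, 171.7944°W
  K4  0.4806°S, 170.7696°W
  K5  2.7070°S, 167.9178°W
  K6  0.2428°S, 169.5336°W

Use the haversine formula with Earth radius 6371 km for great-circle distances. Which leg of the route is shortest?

Leg distances:
K1→K2: 197.2 km
K2→K3: 483.6 km
K3→K4: 211.1 km
K4→K5: 402.2 km
K5→K6: 327.6 km
The shortest leg is K1–K2 at 197.2 km.

K1–K2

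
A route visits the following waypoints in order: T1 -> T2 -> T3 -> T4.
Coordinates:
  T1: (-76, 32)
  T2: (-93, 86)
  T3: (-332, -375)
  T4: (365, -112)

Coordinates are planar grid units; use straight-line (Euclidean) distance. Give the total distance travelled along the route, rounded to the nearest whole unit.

1321

Leg distances:
T1→T2: 56.6  (cumulative 56.6)
T2→T3: 519.3  (cumulative 575.9)
T3→T4: 745.0  (cumulative 1320.9)
Total route length ≈ 1321.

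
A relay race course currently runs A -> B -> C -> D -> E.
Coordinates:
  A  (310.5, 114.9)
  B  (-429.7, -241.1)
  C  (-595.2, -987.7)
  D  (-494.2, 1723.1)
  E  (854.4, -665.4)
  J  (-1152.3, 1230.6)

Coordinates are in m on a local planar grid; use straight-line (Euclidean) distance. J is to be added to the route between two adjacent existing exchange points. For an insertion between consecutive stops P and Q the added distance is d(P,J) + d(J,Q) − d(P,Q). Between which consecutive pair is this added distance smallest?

between C and D

Added distance for inserting J between each consecutive pair:
A–B: 2657.9 m
B–C: 3162.0 m
C–D: 396.5 m
D–E: 839.8 m
Smallest added distance is 396.5 m, inserting between C and D.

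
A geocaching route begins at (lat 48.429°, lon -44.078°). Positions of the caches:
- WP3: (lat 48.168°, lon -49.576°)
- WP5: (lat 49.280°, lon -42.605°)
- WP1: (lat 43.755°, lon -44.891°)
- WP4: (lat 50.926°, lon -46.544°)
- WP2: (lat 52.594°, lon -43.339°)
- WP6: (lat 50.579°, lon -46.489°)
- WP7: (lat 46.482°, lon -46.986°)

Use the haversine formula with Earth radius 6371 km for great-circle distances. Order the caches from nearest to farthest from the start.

WP5, WP6, WP7, WP4, WP3, WP2, WP1

Computing each great-circle distance from (lat 48.429°, lon -44.078°):
WP5 (lat 49.280°, lon -42.605°): 143.4 km
WP6 (lat 50.579°, lon -46.489°): 295.7 km
WP7 (lat 46.482°, lon -46.986°): 307.6 km
WP4 (lat 50.926°, lon -46.544°): 329.5 km
WP3 (lat 48.168°, lon -49.576°): 407.6 km
WP2 (lat 52.594°, lon -43.339°): 466.1 km
WP1 (lat 43.755°, lon -44.891°): 523.5 km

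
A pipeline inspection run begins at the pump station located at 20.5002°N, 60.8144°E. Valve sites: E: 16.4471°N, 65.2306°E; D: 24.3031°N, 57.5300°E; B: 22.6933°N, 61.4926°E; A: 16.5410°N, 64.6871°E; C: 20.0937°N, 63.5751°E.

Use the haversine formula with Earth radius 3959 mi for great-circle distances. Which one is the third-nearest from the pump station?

D

Distances from the pump station (20.5002°N, 60.8144°E):
B: 157.7 mi
C: 181.1 mi
D: 336.2 mi
A: 373.1 mi
E: 402.7 mi
The third-nearest is D at 336.2 mi.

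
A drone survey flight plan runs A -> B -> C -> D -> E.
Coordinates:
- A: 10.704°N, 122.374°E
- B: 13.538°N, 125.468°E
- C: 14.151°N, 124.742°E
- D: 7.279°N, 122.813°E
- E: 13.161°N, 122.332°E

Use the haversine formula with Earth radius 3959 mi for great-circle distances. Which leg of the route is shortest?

B–C

Leg distances:
A→B: 286.4 mi
B→C: 64.5 mi
C→D: 492.5 mi
D→E: 407.7 mi
The shortest leg is B–C at 64.5 mi.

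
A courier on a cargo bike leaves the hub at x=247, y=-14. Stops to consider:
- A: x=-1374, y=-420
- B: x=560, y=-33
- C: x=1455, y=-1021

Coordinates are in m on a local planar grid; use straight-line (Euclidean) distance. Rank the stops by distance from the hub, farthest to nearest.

Computing each straight-line distance from x=247, y=-14:
A x=-1374, y=-420: 1671.1 m
C x=1455, y=-1021: 1572.7 m
B x=560, y=-33: 313.6 m

A, C, B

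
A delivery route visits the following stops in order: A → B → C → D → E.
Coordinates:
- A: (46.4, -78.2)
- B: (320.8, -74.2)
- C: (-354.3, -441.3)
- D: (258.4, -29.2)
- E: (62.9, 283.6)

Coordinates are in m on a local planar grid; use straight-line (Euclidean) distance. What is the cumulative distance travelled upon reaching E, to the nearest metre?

2150 m

Leg distances:
A→B: 274.4 m  (cumulative 274.4 m)
B→C: 768.5 m  (cumulative 1042.9 m)
C→D: 738.4 m  (cumulative 1781.3 m)
D→E: 368.9 m  (cumulative 2150.1 m)
Cumulative distance at E ≈ 2150 m.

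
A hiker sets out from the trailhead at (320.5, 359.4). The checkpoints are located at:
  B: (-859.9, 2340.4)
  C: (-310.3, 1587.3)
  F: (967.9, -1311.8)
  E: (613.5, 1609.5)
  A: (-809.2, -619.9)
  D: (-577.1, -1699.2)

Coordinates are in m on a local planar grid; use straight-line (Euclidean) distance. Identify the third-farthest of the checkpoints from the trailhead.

F

Distances from the trailhead ((320.5, 359.4)):
B: 2306.0 m
D: 2245.8 m
F: 1792.2 m
A: 1495.1 m
C: 1380.5 m
E: 1284.0 m
The third-farthest is F at 1792.2 m.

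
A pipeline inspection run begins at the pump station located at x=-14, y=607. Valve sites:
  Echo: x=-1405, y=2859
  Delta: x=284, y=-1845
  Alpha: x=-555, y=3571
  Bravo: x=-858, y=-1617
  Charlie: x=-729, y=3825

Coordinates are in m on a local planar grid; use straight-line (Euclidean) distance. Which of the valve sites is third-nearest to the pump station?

Echo

Distance to each, sorted:
Bravo: 2378.8 m
Delta: 2470.0 m
Echo: 2647.0 m
Alpha: 3013.0 m
Charlie: 3296.5 m
The third-nearest is Echo at 2647.0 m.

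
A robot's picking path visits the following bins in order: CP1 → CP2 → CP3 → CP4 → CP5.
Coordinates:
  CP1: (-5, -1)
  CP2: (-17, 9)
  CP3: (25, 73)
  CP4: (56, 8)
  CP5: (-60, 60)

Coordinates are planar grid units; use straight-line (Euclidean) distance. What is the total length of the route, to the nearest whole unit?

291

Leg distances:
CP1→CP2: 15.6  (cumulative 15.6)
CP2→CP3: 76.6  (cumulative 92.2)
CP3→CP4: 72.0  (cumulative 164.2)
CP4→CP5: 127.1  (cumulative 291.3)
Total route length ≈ 291.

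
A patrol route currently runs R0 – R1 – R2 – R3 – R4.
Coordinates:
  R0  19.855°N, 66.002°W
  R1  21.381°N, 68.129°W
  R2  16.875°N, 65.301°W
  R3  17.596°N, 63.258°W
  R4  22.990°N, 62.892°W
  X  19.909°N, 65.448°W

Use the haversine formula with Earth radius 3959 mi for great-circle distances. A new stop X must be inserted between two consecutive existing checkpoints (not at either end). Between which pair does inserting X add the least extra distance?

between R1 and R2

Added distance for inserting X between each consecutive pair:
R0–R1: 63.9 mi
R1–R2: 48.9 mi
R2–R3: 280.8 mi
R3–R4: 110.1 mi
Smallest added distance is 48.9 mi, inserting between R1 and R2.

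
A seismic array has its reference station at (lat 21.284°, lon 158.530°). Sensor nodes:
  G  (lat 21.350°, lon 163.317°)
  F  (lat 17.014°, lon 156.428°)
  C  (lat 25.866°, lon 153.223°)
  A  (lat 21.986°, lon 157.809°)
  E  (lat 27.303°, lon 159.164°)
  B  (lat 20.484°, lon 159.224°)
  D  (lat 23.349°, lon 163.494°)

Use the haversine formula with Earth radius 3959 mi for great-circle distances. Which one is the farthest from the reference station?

C

Distance to each, sorted:
C: 461.6 mi
E: 417.8 mi
D: 347.9 mi
F: 325.4 mi
G: 308.2 mi
B: 71.2 mi
A: 67.1 mi
The farthest is C at 461.6 mi.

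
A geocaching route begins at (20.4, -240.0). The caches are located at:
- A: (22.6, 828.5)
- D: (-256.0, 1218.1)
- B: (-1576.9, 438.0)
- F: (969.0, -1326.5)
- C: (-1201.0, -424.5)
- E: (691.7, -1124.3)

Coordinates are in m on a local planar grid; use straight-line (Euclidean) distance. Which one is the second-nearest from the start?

Distances from the start ((20.4, -240.0)):
A: 1068.5 m
E: 1110.2 m
C: 1235.3 m
F: 1442.3 m
D: 1484.1 m
B: 1735.2 m
The second-nearest is E at 1110.2 m.

E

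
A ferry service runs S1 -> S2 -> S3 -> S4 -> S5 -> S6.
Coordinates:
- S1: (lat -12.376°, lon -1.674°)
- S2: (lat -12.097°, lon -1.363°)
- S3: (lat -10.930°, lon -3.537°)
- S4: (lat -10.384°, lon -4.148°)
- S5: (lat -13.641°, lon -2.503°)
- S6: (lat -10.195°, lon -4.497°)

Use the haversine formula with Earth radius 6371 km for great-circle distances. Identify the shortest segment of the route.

Leg distances:
S1→S2: 45.9 km
S2→S3: 270.1 km
S3→S4: 90.2 km
S4→S5: 403.9 km
S5→S6: 440.3 km
The shortest leg is S1–S2 at 45.9 km.

S1–S2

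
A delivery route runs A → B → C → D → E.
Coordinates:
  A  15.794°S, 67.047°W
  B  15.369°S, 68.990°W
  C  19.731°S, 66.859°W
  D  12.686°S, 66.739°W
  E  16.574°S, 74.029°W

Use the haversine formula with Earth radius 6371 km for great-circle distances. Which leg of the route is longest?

Leg distances:
A→B: 213.4 km
B→C: 535.0 km
C→D: 783.5 km
D→E: 895.4 km
The longest leg is D–E at 895.4 km.

D–E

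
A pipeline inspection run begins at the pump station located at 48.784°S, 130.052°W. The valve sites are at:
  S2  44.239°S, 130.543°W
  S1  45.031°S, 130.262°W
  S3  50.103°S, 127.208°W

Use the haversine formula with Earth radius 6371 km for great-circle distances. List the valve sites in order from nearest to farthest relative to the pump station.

S3, S1, S2

Distances from the pump station:
S3 50.103°S, 127.208°W: 252.5 km
S1 45.031°S, 130.262°W: 417.6 km
S2 44.239°S, 130.543°W: 506.8 km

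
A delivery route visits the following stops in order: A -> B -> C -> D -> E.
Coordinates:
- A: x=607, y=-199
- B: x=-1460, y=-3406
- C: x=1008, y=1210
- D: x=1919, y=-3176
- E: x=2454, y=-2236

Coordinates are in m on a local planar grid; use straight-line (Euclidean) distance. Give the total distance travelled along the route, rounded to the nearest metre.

Leg distances:
A→B: 3815.4 m  (cumulative 3815.4 m)
B→C: 5234.4 m  (cumulative 9049.8 m)
C→D: 4479.6 m  (cumulative 13529.4 m)
D→E: 1081.6 m  (cumulative 14611.0 m)
Total route length ≈ 14611 m.

14611 m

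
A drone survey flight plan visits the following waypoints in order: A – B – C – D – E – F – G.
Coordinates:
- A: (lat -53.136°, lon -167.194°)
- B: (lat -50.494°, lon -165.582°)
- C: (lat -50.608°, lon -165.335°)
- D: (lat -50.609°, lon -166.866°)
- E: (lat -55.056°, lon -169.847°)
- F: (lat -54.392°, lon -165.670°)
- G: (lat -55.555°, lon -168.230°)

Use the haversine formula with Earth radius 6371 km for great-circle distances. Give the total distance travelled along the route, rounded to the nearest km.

Leg distances:
A→B: 314.0 km  (cumulative 314.0 km)
B→C: 21.6 km  (cumulative 335.5 km)
C→D: 108.0 km  (cumulative 443.6 km)
D→E: 533.4 km  (cumulative 976.9 km)
E→F: 278.2 km  (cumulative 1255.1 km)
F→G: 208.3 km  (cumulative 1463.4 km)
Total route length ≈ 1463 km.

1463 km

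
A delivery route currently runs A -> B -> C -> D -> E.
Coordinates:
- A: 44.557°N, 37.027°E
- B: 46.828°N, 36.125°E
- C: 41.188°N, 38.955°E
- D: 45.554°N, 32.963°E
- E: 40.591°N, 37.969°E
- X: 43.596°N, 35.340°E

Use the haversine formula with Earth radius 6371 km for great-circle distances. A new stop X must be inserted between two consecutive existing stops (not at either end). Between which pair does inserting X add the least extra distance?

between D and E

Added distance for inserting X between each consecutive pair:
A–B: 274.5 km
B–C: 97.7 km
C–D: 2.1 km
D–E: 1.0 km
Smallest added distance is 1.0 km, inserting between D and E.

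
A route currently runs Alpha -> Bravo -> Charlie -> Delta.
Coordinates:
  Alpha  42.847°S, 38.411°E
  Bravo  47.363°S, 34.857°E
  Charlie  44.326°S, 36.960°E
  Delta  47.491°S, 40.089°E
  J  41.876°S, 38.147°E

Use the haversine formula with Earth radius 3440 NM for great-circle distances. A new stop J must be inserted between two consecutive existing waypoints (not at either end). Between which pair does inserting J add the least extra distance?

Added distance for inserting J between each consecutive pair:
Alpha–Bravo: 107.5 NM
Bravo–Charlie: 311.7 NM
Charlie–Delta: 272.6 NM
Smallest added distance is 107.5 NM, inserting between Alpha and Bravo.

between Alpha and Bravo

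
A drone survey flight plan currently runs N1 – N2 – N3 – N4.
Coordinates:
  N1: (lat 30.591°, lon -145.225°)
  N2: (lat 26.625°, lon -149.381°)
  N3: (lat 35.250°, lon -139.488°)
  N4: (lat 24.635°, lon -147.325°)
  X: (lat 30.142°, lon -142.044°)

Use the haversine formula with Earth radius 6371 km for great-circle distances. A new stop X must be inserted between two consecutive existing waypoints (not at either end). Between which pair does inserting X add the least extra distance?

between N3 and N4

Added distance for inserting X between each consecutive pair:
N1–N2: 527.2 km
N2–N3: 89.5 km
N3–N4: 20.2 km
Smallest added distance is 20.2 km, inserting between N3 and N4.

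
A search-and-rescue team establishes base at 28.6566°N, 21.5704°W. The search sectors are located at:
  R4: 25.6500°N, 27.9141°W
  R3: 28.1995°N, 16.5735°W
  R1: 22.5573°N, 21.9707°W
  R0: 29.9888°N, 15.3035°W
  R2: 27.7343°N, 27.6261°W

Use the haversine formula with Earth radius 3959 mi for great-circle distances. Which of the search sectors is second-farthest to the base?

Distance to each, sorted:
R4: 441.8 mi
R1: 422.2 mi
R0: 388.5 mi
R2: 374.2 mi
R3: 305.3 mi
The second-farthest is R1 at 422.2 mi.

R1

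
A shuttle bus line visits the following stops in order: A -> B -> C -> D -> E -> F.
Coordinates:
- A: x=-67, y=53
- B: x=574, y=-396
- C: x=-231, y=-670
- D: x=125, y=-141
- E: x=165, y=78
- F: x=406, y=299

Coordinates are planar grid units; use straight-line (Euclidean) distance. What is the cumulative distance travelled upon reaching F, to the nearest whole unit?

Leg distances:
A→B: 782.6  (cumulative 782.6)
B→C: 850.4  (cumulative 1633.0)
C→D: 637.6  (cumulative 2270.6)
D→E: 222.6  (cumulative 2493.2)
E→F: 327.0  (cumulative 2820.2)
Cumulative distance at F ≈ 2820.

2820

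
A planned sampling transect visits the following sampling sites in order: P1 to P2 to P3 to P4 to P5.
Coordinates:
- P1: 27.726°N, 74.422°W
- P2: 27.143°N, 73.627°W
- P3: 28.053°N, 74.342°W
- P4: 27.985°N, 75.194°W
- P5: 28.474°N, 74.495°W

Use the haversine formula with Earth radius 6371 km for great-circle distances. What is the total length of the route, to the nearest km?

Leg distances:
P1→P2: 101.8 km  (cumulative 101.8 km)
P2→P3: 123.3 km  (cumulative 225.1 km)
P3→P4: 84.0 km  (cumulative 309.1 km)
P4→P5: 87.4 km  (cumulative 396.5 km)
Total route length ≈ 396 km.

396 km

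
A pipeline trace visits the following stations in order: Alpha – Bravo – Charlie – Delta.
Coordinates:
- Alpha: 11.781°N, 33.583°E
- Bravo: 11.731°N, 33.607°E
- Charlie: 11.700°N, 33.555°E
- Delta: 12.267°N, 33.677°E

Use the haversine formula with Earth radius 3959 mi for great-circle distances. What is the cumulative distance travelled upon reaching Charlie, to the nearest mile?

Leg distances:
Alpha→Bravo: 3.8 mi  (cumulative 3.8 mi)
Bravo→Charlie: 4.1 mi  (cumulative 7.9 mi)
Cumulative distance at Charlie ≈ 8 mi.

8 mi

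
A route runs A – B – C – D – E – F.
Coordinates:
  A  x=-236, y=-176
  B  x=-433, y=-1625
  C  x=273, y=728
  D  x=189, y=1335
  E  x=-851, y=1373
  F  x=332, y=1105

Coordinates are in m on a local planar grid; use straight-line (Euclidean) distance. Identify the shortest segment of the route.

C–D

Leg distances:
A→B: 1462.3 m
B→C: 2456.6 m
C→D: 612.8 m
D→E: 1040.7 m
E→F: 1213.0 m
The shortest leg is C–D at 612.8 m.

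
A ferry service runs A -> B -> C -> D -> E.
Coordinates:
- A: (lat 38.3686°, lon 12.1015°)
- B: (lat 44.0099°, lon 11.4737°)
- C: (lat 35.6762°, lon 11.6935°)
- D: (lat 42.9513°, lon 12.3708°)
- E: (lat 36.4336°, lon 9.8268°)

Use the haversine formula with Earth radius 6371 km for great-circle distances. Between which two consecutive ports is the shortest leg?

A–B

Leg distances:
A→B: 629.5 km
B→C: 926.9 km
C→D: 811.0 km
D→E: 756.6 km
The shortest leg is A–B at 629.5 km.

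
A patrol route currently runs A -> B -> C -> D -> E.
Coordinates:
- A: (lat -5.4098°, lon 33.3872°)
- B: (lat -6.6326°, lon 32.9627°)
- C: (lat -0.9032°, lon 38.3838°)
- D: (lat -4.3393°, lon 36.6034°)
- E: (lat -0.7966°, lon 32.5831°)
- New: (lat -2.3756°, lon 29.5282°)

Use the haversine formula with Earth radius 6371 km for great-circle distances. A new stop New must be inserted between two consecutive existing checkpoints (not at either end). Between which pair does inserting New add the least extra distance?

Added distance for inserting New between each consecutive pair:
A–B: 1008.6 km
B–C: 729.2 km
C–D: 1382.7 km
D–E: 601.9 km
Smallest added distance is 601.9 km, inserting between D and E.

between D and E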